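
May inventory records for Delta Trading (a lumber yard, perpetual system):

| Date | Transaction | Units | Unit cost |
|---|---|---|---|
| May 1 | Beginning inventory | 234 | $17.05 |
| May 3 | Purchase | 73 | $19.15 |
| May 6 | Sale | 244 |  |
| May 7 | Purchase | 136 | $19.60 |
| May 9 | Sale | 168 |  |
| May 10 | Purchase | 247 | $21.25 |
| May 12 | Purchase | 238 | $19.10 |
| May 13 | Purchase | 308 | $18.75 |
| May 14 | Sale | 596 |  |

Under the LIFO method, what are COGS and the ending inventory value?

COGS = $18,908.00; ending inventory = $4,714.80

May 6, 244 sold [LIFO — newest first]: 73 @ $19.15 + 171 @ $17.05 = $4,313.50
May 9, 168 sold [LIFO — newest first]: 136 @ $19.60 + 32 @ $17.05 = $3,211.20
May 14, 596 sold [LIFO — newest first]: 308 @ $18.75 + 238 @ $19.10 + 50 @ $21.25 = $11,383.30
Total COGS = $4,313.50 + $3,211.20 + $11,383.30 = $18,908.00
Ending inventory: 31 @ $17.05 + 197 @ $21.25 = $4,714.80
Check: goods available $23,622.80 = COGS $18,908.00 + ending $4,714.80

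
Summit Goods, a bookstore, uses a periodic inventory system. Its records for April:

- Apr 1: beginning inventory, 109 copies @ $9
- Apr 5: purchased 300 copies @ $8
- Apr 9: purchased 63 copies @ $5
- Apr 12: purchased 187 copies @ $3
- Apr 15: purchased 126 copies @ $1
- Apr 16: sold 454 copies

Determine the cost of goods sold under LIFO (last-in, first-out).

Apr 16, 454 sold [LIFO — newest first]: 126 @ $1 + 187 @ $3 + 63 @ $5 + 78 @ $8 = $1,626
Ending inventory: 109 @ $9 + 222 @ $8 = $2,757

COGS = $1,626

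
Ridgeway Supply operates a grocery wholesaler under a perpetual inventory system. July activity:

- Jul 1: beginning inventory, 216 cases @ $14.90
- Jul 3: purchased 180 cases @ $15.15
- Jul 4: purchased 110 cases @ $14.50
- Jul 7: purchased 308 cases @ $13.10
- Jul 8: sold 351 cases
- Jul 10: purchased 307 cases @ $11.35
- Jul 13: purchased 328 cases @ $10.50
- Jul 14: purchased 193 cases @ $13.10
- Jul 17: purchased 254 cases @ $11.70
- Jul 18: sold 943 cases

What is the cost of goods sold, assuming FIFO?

Jul 8, 351 sold [FIFO — oldest first]: 216 @ $14.90 + 135 @ $15.15 = $5,263.65
Jul 18, 943 sold [FIFO — oldest first]: 45 @ $15.15 + 110 @ $14.50 + 308 @ $13.10 + 307 @ $11.35 + 173 @ $10.50 = $11,612.50
Total COGS = $5,263.65 + $11,612.50 = $16,876.15
Ending inventory: 155 @ $10.50 + 193 @ $13.10 + 254 @ $11.70 = $7,127.60

COGS = $16,876.15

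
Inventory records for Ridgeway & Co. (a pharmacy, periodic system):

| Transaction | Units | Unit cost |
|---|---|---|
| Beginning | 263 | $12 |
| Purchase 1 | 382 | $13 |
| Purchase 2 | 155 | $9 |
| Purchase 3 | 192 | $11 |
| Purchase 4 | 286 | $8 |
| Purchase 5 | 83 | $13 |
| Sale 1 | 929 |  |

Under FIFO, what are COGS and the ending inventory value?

Sale 1 (929) [FIFO — oldest first]: 263 @ $12 + 382 @ $13 + 155 @ $9 + 129 @ $11 = $10,936
Ending inventory: 63 @ $11 + 286 @ $8 + 83 @ $13 = $4,060

COGS = $10,936; ending inventory = $4,060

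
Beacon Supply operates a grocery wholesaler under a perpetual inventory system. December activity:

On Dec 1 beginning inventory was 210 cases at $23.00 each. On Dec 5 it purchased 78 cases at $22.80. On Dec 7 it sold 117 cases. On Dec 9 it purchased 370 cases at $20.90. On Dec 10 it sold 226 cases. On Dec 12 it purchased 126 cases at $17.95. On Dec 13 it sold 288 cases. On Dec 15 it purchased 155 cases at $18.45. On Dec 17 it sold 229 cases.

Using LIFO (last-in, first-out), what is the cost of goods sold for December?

COGS = $17,645.85

Dec 7, 117 sold [LIFO — newest first]: 78 @ $22.80 + 39 @ $23.00 = $2,675.40
Dec 10, 226 sold [LIFO — newest first]: 226 @ $20.90 = $4,723.40
Dec 13, 288 sold [LIFO — newest first]: 126 @ $17.95 + 144 @ $20.90 + 18 @ $23.00 = $5,685.30
Dec 17, 229 sold [LIFO — newest first]: 155 @ $18.45 + 74 @ $23.00 = $4,561.75
Total COGS = $2,675.40 + $4,723.40 + $5,685.30 + $4,561.75 = $17,645.85
Ending inventory: 79 @ $23.00 = $1,817.00
Check: goods available $19,462.85 = COGS $17,645.85 + ending $1,817.00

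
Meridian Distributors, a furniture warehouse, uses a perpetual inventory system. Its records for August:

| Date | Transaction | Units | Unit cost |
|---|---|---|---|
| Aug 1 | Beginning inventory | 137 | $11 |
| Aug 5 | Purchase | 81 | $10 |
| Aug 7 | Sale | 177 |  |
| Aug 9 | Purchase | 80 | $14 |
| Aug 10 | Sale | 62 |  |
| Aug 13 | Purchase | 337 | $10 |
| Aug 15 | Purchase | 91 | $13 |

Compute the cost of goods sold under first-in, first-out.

Aug 7, 177 sold [FIFO — oldest first]: 137 @ $11 + 40 @ $10 = $1,907
Aug 10, 62 sold [FIFO — oldest first]: 41 @ $10 + 21 @ $14 = $704
Total COGS = $1,907 + $704 = $2,611
Ending inventory: 59 @ $14 + 337 @ $10 + 91 @ $13 = $5,379

COGS = $2,611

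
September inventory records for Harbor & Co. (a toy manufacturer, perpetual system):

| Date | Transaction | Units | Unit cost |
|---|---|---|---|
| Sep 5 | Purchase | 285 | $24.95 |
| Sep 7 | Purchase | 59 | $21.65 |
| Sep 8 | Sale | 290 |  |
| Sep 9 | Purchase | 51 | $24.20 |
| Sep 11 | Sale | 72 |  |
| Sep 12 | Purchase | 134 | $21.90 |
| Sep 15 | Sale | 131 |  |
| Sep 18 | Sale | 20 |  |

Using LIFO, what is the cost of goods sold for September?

COGS = $12,157.70

Sep 8, 290 sold [LIFO — newest first]: 59 @ $21.65 + 231 @ $24.95 = $7,040.80
Sep 11, 72 sold [LIFO — newest first]: 51 @ $24.20 + 21 @ $24.95 = $1,758.15
Sep 15, 131 sold [LIFO — newest first]: 131 @ $21.90 = $2,868.90
Sep 18, 20 sold [LIFO — newest first]: 3 @ $21.90 + 17 @ $24.95 = $489.85
Total COGS = $7,040.80 + $1,758.15 + $2,868.90 + $489.85 = $12,157.70
Ending inventory: 16 @ $24.95 = $399.20
Check: goods available $12,556.90 = COGS $12,157.70 + ending $399.20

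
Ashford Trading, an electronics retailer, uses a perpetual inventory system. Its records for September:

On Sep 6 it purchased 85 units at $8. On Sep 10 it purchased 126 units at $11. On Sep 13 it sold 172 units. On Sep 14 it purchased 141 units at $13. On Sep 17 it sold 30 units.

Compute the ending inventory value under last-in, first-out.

Ending inventory = $1,755

Sep 13, 172 sold [LIFO — newest first]: 126 @ $11 + 46 @ $8 = $1,754
Sep 17, 30 sold [LIFO — newest first]: 30 @ $13 = $390
Total COGS = $1,754 + $390 = $2,144
Ending inventory: 39 @ $8 + 111 @ $13 = $1,755
Check: goods available $3,899 = COGS $2,144 + ending $1,755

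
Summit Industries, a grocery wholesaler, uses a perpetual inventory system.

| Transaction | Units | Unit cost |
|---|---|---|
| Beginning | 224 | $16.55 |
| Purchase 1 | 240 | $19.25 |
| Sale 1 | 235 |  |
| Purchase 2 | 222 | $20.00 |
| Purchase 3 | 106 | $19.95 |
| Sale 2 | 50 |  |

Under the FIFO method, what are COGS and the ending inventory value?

COGS = $4,881.45; ending inventory = $10,000.45

Sale 1 (235) [FIFO — oldest first]: 224 @ $16.55 + 11 @ $19.25 = $3,918.95
Sale 2 (50) [FIFO — oldest first]: 50 @ $19.25 = $962.50
Total COGS = $3,918.95 + $962.50 = $4,881.45
Ending inventory: 179 @ $19.25 + 222 @ $20.00 + 106 @ $19.95 = $10,000.45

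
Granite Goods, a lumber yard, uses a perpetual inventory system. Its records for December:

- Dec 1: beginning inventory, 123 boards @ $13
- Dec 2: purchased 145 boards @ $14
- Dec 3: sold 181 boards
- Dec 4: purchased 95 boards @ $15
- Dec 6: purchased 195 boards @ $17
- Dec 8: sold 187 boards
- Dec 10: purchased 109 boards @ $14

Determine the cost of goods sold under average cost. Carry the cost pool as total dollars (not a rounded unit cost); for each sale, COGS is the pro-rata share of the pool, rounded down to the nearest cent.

After Dec 1: 123 on hand, pool $1,599.00 (≈ $13.0000 each)
After Dec 2: 268 on hand, pool $3,629.00 (≈ $13.5410 each)
Dec 3, sell 181: 181/268 × $3,629.00 → $2,450.92
After Dec 4: 182 on hand, pool $2,603.08 (≈ $14.3026 each)
After Dec 6: 377 on hand, pool $5,918.08 (≈ $15.6978 each)
Dec 8, sell 187: 187/377 × $5,918.08 → $2,935.49
After Dec 10: 299 on hand, pool $4,508.59 (≈ $15.0789 each)
Total COGS = $2,450.92 + $2,935.49 = $5,386.41
Ending inventory (cost pool remaining) = $4,508.59

COGS = $5,386.41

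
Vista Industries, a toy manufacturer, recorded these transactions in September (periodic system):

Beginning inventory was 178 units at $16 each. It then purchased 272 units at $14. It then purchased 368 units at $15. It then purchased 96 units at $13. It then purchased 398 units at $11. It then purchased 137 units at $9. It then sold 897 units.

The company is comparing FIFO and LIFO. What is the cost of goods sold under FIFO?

COGS = $13,203

FIFO COGS: 178 @ $16 + 272 @ $14 + 368 @ $15 + 79 @ $13 = $13,203
LIFO COGS: 137 @ $9 + 398 @ $11 + 96 @ $13 + 266 @ $15 = $10,849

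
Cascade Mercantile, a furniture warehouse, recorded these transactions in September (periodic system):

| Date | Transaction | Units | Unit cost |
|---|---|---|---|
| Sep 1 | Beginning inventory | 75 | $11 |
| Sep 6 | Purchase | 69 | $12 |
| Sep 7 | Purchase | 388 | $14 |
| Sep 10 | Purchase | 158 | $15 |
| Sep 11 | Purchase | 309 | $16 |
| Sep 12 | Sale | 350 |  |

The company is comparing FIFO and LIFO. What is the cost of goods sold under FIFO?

FIFO COGS: 75 @ $11 + 69 @ $12 + 206 @ $14 = $4,537
LIFO COGS: 309 @ $16 + 41 @ $15 = $5,559

COGS = $4,537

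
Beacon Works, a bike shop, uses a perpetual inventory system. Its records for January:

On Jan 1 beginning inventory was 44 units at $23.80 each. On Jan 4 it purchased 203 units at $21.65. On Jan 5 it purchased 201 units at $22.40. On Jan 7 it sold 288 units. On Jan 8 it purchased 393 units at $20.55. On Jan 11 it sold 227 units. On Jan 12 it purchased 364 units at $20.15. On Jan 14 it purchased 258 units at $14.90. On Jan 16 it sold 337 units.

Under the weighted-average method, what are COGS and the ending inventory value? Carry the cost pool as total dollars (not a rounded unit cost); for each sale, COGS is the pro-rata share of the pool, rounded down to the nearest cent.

COGS = $17,576.63; ending inventory = $11,622.87

After Jan 1: 44 on hand, pool $1,047.20 (≈ $23.8000 each)
After Jan 4: 247 on hand, pool $5,442.15 (≈ $22.0330 each)
After Jan 5: 448 on hand, pool $9,944.55 (≈ $22.1977 each)
Jan 7, sell 288: 288/448 × $9,944.55 → $6,392.92
After Jan 8: 553 on hand, pool $11,627.78 (≈ $21.0267 each)
Jan 11, sell 227: 227/553 × $11,627.78 → $4,773.06
After Jan 12: 690 on hand, pool $14,189.32 (≈ $20.5642 each)
After Jan 14: 948 on hand, pool $18,033.52 (≈ $19.0227 each)
Jan 16, sell 337: 337/948 × $18,033.52 → $6,410.65
Total COGS = $6,392.92 + $4,773.06 + $6,410.65 = $17,576.63
Ending inventory (cost pool remaining) = $11,622.87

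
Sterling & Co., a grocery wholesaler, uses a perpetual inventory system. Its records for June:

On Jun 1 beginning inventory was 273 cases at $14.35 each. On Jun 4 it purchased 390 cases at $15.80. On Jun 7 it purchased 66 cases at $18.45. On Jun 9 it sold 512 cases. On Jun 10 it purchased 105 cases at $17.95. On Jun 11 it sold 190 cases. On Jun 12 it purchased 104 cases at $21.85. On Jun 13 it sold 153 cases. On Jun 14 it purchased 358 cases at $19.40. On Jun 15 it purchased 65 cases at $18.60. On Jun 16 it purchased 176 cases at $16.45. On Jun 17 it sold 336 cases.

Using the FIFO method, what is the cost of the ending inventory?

Ending inventory = $6,141.20

Jun 9, 512 sold [FIFO — oldest first]: 273 @ $14.35 + 239 @ $15.80 = $7,693.75
Jun 11, 190 sold [FIFO — oldest first]: 151 @ $15.80 + 39 @ $18.45 = $3,105.35
Jun 13, 153 sold [FIFO — oldest first]: 27 @ $18.45 + 105 @ $17.95 + 21 @ $21.85 = $2,841.75
Jun 17, 336 sold [FIFO — oldest first]: 83 @ $21.85 + 253 @ $19.40 = $6,721.75
Total COGS = $7,693.75 + $3,105.35 + $2,841.75 + $6,721.75 = $20,362.60
Ending inventory: 105 @ $19.40 + 65 @ $18.60 + 176 @ $16.45 = $6,141.20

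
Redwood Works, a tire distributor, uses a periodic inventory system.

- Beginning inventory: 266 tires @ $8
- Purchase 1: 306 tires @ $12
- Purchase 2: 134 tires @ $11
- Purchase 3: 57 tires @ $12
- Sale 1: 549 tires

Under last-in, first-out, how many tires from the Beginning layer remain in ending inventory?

214

Sale 1 (549) [LIFO — newest first]: 57 @ $12 + 134 @ $11 + 306 @ $12 + 52 @ $8 = $6,246
Ending inventory: 214 @ $8 = $1,712
Check: goods available $7,958 = COGS $6,246 + ending $1,712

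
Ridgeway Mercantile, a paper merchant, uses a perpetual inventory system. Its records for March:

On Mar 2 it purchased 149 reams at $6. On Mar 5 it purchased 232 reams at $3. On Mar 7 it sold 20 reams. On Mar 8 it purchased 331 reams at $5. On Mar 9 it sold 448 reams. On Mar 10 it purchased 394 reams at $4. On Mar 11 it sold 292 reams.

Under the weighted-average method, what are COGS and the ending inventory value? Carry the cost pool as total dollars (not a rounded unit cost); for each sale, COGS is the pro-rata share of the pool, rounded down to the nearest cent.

After Mar 2: 149 on hand, pool $894.00 (≈ $6.0000 each)
After Mar 5: 381 on hand, pool $1,590.00 (≈ $4.1732 each)
Mar 7, sell 20: 20/381 × $1,590.00 → $83.46
After Mar 8: 692 on hand, pool $3,161.54 (≈ $4.5687 each)
Mar 9, sell 448: 448/692 × $3,161.54 → $2,046.77
After Mar 10: 638 on hand, pool $2,690.77 (≈ $4.2175 each)
Mar 11, sell 292: 292/638 × $2,690.77 → $1,231.51
Total COGS = $83.46 + $2,046.77 + $1,231.51 = $3,361.74
Ending inventory (cost pool remaining) = $1,459.26

COGS = $3,361.74; ending inventory = $1,459.26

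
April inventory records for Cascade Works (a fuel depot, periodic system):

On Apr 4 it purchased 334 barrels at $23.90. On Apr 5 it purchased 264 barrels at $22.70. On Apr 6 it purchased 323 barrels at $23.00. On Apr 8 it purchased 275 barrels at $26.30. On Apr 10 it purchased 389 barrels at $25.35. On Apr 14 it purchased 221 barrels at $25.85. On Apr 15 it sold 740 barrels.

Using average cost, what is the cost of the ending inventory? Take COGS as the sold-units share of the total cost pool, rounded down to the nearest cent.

Apr 15, sell 740: 740/1806 × $44,210.90 → $18,115.20
Ending inventory (cost pool remaining) = $26,095.70
Check: goods available $44,210.90 = COGS $18,115.20 + ending $26,095.70

Ending inventory = $26,095.70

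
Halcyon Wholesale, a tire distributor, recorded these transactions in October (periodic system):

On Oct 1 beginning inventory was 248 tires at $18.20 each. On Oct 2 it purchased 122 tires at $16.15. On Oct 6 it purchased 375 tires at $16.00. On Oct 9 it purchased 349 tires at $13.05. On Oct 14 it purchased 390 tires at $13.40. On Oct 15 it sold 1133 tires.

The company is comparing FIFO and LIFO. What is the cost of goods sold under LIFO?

COGS = $16,087.30

FIFO COGS: 248 @ $18.20 + 122 @ $16.15 + 375 @ $16.00 + 349 @ $13.05 + 39 @ $13.40 = $17,560.95
LIFO COGS: 390 @ $13.40 + 349 @ $13.05 + 375 @ $16.00 + 19 @ $16.15 = $16,087.30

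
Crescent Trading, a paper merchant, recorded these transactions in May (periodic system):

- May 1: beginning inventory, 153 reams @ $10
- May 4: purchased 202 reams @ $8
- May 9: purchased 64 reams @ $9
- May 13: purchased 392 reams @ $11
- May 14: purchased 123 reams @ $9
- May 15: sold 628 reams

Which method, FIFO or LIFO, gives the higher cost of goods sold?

LIFO

FIFO COGS: 153 @ $10 + 202 @ $8 + 64 @ $9 + 209 @ $11 = $6,021
LIFO COGS: 123 @ $9 + 392 @ $11 + 64 @ $9 + 49 @ $8 = $6,387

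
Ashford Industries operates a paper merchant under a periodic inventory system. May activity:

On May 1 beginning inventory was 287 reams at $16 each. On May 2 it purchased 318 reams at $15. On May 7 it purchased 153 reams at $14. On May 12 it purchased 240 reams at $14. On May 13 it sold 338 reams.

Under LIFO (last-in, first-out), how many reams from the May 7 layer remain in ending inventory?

May 13, 338 sold [LIFO — newest first]: 240 @ $14 + 98 @ $14 = $4,732
Ending inventory: 287 @ $16 + 318 @ $15 + 55 @ $14 = $10,132
Check: goods available $14,864 = COGS $4,732 + ending $10,132

55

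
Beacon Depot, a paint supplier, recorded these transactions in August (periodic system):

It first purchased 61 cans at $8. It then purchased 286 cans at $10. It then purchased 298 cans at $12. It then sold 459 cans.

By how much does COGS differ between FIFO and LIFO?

FIFO COGS: 61 @ $8 + 286 @ $10 + 112 @ $12 = $4,692
LIFO COGS: 298 @ $12 + 161 @ $10 = $5,186
Difference = |$4,692 − $5,186| = $494

$494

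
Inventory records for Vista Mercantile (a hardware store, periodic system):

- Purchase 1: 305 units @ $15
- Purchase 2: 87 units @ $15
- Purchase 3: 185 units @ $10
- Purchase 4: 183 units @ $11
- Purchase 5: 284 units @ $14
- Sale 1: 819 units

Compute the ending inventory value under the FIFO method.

Ending inventory = $3,150

Sale 1 (819) [FIFO — oldest first]: 305 @ $15 + 87 @ $15 + 185 @ $10 + 183 @ $11 + 59 @ $14 = $10,569
Ending inventory: 225 @ $14 = $3,150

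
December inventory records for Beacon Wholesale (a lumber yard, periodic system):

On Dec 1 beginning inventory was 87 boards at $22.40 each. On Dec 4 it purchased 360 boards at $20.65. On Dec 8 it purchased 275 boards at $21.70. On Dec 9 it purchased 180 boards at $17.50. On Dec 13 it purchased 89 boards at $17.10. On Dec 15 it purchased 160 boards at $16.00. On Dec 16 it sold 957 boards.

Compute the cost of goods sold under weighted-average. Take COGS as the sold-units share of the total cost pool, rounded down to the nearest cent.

Dec 16, sell 957: 957/1151 × $22,582.20 → $18,775.99
Ending inventory (cost pool remaining) = $3,806.21
Check: goods available $22,582.20 = COGS $18,775.99 + ending $3,806.21

COGS = $18,775.99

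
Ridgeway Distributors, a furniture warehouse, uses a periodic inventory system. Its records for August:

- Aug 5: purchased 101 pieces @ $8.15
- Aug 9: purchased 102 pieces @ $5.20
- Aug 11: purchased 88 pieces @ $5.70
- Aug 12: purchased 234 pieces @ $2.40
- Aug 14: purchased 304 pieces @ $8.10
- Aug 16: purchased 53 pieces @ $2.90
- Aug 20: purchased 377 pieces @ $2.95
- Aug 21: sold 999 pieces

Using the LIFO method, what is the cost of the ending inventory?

Ending inventory = $1,678.45

Aug 21, 999 sold [LIFO — newest first]: 377 @ $2.95 + 53 @ $2.90 + 304 @ $8.10 + 234 @ $2.40 + 31 @ $5.70 = $4,466.55
Ending inventory: 101 @ $8.15 + 102 @ $5.20 + 57 @ $5.70 = $1,678.45
Check: goods available $6,145.00 = COGS $4,466.55 + ending $1,678.45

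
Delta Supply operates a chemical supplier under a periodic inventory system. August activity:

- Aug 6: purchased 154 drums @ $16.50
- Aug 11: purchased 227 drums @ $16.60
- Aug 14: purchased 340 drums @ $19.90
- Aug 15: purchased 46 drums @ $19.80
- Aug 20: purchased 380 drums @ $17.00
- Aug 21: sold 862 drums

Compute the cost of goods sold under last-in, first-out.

COGS = $15,730.40

Aug 21, 862 sold [LIFO — newest first]: 380 @ $17.00 + 46 @ $19.80 + 340 @ $19.90 + 96 @ $16.60 = $15,730.40
Ending inventory: 154 @ $16.50 + 131 @ $16.60 = $4,715.60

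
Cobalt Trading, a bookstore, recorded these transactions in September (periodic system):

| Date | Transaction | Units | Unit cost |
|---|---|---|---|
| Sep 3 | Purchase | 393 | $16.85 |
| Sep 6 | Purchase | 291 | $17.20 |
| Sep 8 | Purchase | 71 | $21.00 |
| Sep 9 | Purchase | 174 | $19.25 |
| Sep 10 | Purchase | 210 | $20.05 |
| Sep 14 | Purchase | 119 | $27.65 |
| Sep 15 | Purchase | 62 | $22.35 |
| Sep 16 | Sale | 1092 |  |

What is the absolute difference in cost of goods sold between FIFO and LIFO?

FIFO COGS: 393 @ $16.85 + 291 @ $17.20 + 71 @ $21.00 + 174 @ $19.25 + 163 @ $20.05 = $19,735.90
LIFO COGS: 62 @ $22.35 + 119 @ $27.65 + 210 @ $20.05 + 174 @ $19.25 + 71 @ $21.00 + 291 @ $17.20 + 165 @ $16.85 = $21,512.50
Difference = |$19,735.90 − $21,512.50| = $1,776.60

$1,776.60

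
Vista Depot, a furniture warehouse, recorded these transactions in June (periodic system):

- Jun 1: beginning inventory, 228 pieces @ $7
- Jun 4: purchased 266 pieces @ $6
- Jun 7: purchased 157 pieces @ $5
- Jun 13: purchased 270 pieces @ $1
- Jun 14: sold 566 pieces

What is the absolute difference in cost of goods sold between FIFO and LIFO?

FIFO COGS: 228 @ $7 + 266 @ $6 + 72 @ $5 = $3,552
LIFO COGS: 270 @ $1 + 157 @ $5 + 139 @ $6 = $1,889
Difference = |$3,552 − $1,889| = $1,663

$1,663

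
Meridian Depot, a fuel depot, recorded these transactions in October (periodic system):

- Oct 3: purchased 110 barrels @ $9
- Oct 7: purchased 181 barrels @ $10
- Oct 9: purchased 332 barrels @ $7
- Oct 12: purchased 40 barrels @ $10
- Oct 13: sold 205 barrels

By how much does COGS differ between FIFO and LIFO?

FIFO COGS: 110 @ $9 + 95 @ $10 = $1,940
LIFO COGS: 40 @ $10 + 165 @ $7 = $1,555
Difference = |$1,940 − $1,555| = $385

$385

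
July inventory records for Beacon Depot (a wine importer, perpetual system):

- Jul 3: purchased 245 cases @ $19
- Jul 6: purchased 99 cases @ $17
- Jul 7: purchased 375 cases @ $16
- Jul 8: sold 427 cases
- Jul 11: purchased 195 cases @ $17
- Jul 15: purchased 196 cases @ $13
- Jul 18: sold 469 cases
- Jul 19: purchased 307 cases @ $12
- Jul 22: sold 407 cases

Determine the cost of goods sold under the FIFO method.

Jul 8, 427 sold [FIFO — oldest first]: 245 @ $19 + 99 @ $17 + 83 @ $16 = $7,666
Jul 18, 469 sold [FIFO — oldest first]: 292 @ $16 + 177 @ $17 = $7,681
Jul 22, 407 sold [FIFO — oldest first]: 18 @ $17 + 196 @ $13 + 193 @ $12 = $5,170
Total COGS = $7,666 + $7,681 + $5,170 = $20,517
Ending inventory: 114 @ $12 = $1,368

COGS = $20,517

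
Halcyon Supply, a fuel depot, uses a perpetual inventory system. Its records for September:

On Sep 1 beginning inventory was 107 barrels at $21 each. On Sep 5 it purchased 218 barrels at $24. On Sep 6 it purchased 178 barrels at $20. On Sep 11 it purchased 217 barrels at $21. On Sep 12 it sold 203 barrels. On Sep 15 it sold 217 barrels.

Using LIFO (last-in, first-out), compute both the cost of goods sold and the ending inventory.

COGS = $8,717; ending inventory = $6,879

Sep 12, 203 sold [LIFO — newest first]: 203 @ $21 = $4,263
Sep 15, 217 sold [LIFO — newest first]: 14 @ $21 + 178 @ $20 + 25 @ $24 = $4,454
Total COGS = $4,263 + $4,454 = $8,717
Ending inventory: 107 @ $21 + 193 @ $24 = $6,879
Check: goods available $15,596 = COGS $8,717 + ending $6,879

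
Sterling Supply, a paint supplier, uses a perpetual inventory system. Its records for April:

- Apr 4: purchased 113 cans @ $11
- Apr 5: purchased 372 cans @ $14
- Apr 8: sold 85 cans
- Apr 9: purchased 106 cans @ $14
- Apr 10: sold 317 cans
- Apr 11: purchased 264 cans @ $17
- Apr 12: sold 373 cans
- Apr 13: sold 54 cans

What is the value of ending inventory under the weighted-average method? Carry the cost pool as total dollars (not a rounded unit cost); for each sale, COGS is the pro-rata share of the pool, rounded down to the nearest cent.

Ending inventory = $403.47

After Apr 4: 113 on hand, pool $1,243.00 (≈ $11.0000 each)
After Apr 5: 485 on hand, pool $6,451.00 (≈ $13.3010 each)
Apr 8, sell 85: 85/485 × $6,451.00 → $1,130.58
After Apr 9: 506 on hand, pool $6,804.42 (≈ $13.4475 each)
Apr 10, sell 317: 317/506 × $6,804.42 → $4,262.84
After Apr 11: 453 on hand, pool $7,029.58 (≈ $15.5178 each)
Apr 12, sell 373: 373/453 × $7,029.58 → $5,788.15
Apr 13, sell 54: 54/80 × $1,241.43 → $837.96
Total COGS = $1,130.58 + $4,262.84 + $5,788.15 + $837.96 = $12,019.53
Ending inventory (cost pool remaining) = $403.47
Check: goods available $12,423.00 = COGS $12,019.53 + ending $403.47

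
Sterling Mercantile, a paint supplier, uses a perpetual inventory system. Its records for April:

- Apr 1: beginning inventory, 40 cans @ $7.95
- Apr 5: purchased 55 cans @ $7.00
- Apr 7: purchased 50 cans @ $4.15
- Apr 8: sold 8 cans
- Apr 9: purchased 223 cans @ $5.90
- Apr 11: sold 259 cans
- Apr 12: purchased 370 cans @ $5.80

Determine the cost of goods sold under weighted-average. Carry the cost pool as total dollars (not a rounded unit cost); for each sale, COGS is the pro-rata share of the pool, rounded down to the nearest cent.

After Apr 1: 40 on hand, pool $318.00 (≈ $7.9500 each)
After Apr 5: 95 on hand, pool $703.00 (≈ $7.4000 each)
After Apr 7: 145 on hand, pool $910.50 (≈ $6.2793 each)
Apr 8, sell 8: 8/145 × $910.50 → $50.23
After Apr 9: 360 on hand, pool $2,175.97 (≈ $6.0444 each)
Apr 11, sell 259: 259/360 × $2,175.97 → $1,565.48
After Apr 12: 471 on hand, pool $2,756.49 (≈ $5.8524 each)
Total COGS = $50.23 + $1,565.48 = $1,615.71
Ending inventory (cost pool remaining) = $2,756.49

COGS = $1,615.71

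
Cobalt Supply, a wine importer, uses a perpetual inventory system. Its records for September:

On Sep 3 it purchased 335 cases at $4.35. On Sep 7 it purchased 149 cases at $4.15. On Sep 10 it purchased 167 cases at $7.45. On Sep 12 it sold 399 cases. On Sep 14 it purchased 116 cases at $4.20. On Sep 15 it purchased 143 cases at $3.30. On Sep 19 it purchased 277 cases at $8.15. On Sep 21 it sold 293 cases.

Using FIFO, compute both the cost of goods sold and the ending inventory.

Sep 12, 399 sold [FIFO — oldest first]: 335 @ $4.35 + 64 @ $4.15 = $1,722.85
Sep 21, 293 sold [FIFO — oldest first]: 85 @ $4.15 + 167 @ $7.45 + 41 @ $4.20 = $1,769.10
Total COGS = $1,722.85 + $1,769.10 = $3,491.95
Ending inventory: 75 @ $4.20 + 143 @ $3.30 + 277 @ $8.15 = $3,044.45

COGS = $3,491.95; ending inventory = $3,044.45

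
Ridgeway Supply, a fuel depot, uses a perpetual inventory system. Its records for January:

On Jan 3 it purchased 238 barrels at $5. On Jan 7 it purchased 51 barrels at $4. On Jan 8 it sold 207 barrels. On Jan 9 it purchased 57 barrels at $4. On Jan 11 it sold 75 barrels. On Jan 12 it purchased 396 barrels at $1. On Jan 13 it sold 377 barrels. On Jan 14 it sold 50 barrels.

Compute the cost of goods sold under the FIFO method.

COGS = $1,985

Jan 8, 207 sold [FIFO — oldest first]: 207 @ $5 = $1,035
Jan 11, 75 sold [FIFO — oldest first]: 31 @ $5 + 44 @ $4 = $331
Jan 13, 377 sold [FIFO — oldest first]: 7 @ $4 + 57 @ $4 + 313 @ $1 = $569
Jan 14, 50 sold [FIFO — oldest first]: 50 @ $1 = $50
Total COGS = $1,035 + $331 + $569 + $50 = $1,985
Ending inventory: 33 @ $1 = $33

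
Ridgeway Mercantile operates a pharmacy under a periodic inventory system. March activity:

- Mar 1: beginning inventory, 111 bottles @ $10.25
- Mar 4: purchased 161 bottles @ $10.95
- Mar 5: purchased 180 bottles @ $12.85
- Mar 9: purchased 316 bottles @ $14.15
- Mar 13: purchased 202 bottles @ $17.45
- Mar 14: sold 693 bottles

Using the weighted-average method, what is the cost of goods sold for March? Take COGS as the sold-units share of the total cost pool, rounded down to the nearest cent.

COGS = $9,437.65

Mar 14, sell 693: 693/970 × $13,210.00 → $9,437.65
Ending inventory (cost pool remaining) = $3,772.35
Check: goods available $13,210.00 = COGS $9,437.65 + ending $3,772.35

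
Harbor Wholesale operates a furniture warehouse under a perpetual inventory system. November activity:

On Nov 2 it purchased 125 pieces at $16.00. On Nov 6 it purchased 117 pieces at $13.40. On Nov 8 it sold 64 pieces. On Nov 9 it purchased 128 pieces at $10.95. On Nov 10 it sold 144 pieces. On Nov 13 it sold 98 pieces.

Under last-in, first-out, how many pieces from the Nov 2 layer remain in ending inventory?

Nov 8, 64 sold [LIFO — newest first]: 64 @ $13.40 = $857.60
Nov 10, 144 sold [LIFO — newest first]: 128 @ $10.95 + 16 @ $13.40 = $1,616.00
Nov 13, 98 sold [LIFO — newest first]: 37 @ $13.40 + 61 @ $16.00 = $1,471.80
Total COGS = $857.60 + $1,616.00 + $1,471.80 = $3,945.40
Ending inventory: 64 @ $16.00 = $1,024.00

64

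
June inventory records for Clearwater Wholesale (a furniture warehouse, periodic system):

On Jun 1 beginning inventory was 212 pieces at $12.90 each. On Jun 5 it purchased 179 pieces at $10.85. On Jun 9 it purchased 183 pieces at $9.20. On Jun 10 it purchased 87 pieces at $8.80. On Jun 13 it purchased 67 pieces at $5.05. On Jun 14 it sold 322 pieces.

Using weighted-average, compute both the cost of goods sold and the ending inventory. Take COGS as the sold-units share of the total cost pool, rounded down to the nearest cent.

COGS = $3,301.60; ending inventory = $4,162.90

Jun 14, sell 322: 322/728 × $7,464.50 → $3,301.60
Ending inventory (cost pool remaining) = $4,162.90
Check: goods available $7,464.50 = COGS $3,301.60 + ending $4,162.90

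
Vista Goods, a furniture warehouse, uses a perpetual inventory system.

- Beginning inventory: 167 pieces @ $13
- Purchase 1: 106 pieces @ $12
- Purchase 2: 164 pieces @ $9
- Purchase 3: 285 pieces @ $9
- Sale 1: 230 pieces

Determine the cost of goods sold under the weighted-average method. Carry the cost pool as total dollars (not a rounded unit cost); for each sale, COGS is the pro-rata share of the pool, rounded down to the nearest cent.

After Beginning: 167 on hand, pool $2,171.00 (≈ $13.0000 each)
After Purchase 1: 273 on hand, pool $3,443.00 (≈ $12.6117 each)
After Purchase 2: 437 on hand, pool $4,919.00 (≈ $11.2563 each)
After Purchase 3: 722 on hand, pool $7,484.00 (≈ $10.3657 each)
Sale 1, sell 230: 230/722 × $7,484.00 → $2,384.09
Ending inventory (cost pool remaining) = $5,099.91

COGS = $2,384.09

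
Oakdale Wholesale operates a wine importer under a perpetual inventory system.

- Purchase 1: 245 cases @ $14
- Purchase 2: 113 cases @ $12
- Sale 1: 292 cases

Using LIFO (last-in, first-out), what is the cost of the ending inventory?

Sale 1 (292) [LIFO — newest first]: 113 @ $12 + 179 @ $14 = $3,862
Ending inventory: 66 @ $14 = $924

Ending inventory = $924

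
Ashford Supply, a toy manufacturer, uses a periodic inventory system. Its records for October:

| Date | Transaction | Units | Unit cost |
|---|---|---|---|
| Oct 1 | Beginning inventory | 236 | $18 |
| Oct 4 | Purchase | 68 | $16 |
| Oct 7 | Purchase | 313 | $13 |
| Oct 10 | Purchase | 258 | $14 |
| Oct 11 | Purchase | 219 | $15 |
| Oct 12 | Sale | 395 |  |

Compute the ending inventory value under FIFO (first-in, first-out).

Ending inventory = $9,783

Oct 12, 395 sold [FIFO — oldest first]: 236 @ $18 + 68 @ $16 + 91 @ $13 = $6,519
Ending inventory: 222 @ $13 + 258 @ $14 + 219 @ $15 = $9,783
Check: goods available $16,302 = COGS $6,519 + ending $9,783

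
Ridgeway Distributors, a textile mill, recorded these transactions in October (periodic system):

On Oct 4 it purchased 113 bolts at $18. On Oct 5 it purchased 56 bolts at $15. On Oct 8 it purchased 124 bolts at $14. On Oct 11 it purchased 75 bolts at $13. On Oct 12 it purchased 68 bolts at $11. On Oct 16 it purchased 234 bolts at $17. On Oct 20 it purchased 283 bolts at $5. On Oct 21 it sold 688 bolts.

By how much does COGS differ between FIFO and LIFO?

$2,893

FIFO COGS: 113 @ $18 + 56 @ $15 + 124 @ $14 + 75 @ $13 + 68 @ $11 + 234 @ $17 + 18 @ $5 = $10,401
LIFO COGS: 283 @ $5 + 234 @ $17 + 68 @ $11 + 75 @ $13 + 28 @ $14 = $7,508
Difference = |$10,401 − $7,508| = $2,893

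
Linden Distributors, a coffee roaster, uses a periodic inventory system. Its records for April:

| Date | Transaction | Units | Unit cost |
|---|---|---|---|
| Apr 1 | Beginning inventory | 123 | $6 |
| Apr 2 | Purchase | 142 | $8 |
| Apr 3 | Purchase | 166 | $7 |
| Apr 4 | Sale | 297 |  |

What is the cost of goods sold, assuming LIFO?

COGS = $2,210

Apr 4, 297 sold [LIFO — newest first]: 166 @ $7 + 131 @ $8 = $2,210
Ending inventory: 123 @ $6 + 11 @ $8 = $826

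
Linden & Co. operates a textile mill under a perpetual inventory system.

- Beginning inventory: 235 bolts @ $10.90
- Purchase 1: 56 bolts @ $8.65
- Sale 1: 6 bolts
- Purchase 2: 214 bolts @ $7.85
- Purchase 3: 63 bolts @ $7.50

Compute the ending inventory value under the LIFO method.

Sale 1 (6) [LIFO — newest first]: 6 @ $8.65 = $51.90
Ending inventory: 235 @ $10.90 + 50 @ $8.65 + 214 @ $7.85 + 63 @ $7.50 = $5,146.40
Check: goods available $5,198.30 = COGS $51.90 + ending $5,146.40

Ending inventory = $5,146.40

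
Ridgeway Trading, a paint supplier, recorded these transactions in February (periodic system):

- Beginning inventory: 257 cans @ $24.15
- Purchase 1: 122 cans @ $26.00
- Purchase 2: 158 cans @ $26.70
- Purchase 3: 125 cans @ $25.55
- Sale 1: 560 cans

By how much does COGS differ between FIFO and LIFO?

$142.80

FIFO COGS: 257 @ $24.15 + 122 @ $26.00 + 158 @ $26.70 + 23 @ $25.55 = $14,184.80
LIFO COGS: 125 @ $25.55 + 158 @ $26.70 + 122 @ $26.00 + 155 @ $24.15 = $14,327.60
Difference = |$14,184.80 − $14,327.60| = $142.80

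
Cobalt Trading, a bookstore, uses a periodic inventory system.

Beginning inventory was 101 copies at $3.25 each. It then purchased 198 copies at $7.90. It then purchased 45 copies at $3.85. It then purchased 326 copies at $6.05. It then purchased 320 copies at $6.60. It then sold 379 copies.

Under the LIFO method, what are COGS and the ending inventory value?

Sale 1 (379) [LIFO — newest first]: 320 @ $6.60 + 59 @ $6.05 = $2,468.95
Ending inventory: 101 @ $3.25 + 198 @ $7.90 + 45 @ $3.85 + 267 @ $6.05 = $3,681.05
Check: goods available $6,150.00 = COGS $2,468.95 + ending $3,681.05

COGS = $2,468.95; ending inventory = $3,681.05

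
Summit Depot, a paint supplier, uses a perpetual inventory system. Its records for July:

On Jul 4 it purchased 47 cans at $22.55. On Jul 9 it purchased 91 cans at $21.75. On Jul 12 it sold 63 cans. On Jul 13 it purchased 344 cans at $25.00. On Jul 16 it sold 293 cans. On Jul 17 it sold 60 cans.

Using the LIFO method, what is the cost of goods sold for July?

COGS = $10,166.00

Jul 12, 63 sold [LIFO — newest first]: 63 @ $21.75 = $1,370.25
Jul 16, 293 sold [LIFO — newest first]: 293 @ $25.00 = $7,325.00
Jul 17, 60 sold [LIFO — newest first]: 51 @ $25.00 + 9 @ $21.75 = $1,470.75
Total COGS = $1,370.25 + $7,325.00 + $1,470.75 = $10,166.00
Ending inventory: 47 @ $22.55 + 19 @ $21.75 = $1,473.10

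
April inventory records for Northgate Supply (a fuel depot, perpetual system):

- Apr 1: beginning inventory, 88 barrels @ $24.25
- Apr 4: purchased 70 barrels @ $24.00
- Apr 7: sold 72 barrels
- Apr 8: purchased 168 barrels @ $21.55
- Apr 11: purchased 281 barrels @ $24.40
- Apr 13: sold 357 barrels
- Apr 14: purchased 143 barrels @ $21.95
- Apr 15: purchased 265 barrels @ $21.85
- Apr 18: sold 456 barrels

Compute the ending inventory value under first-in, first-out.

Ending inventory = $2,840.50

Apr 7, 72 sold [FIFO — oldest first]: 72 @ $24.25 = $1,746.00
Apr 13, 357 sold [FIFO — oldest first]: 16 @ $24.25 + 70 @ $24.00 + 168 @ $21.55 + 103 @ $24.40 = $8,201.60
Apr 18, 456 sold [FIFO — oldest first]: 178 @ $24.40 + 143 @ $21.95 + 135 @ $21.85 = $10,431.80
Total COGS = $1,746.00 + $8,201.60 + $10,431.80 = $20,379.40
Ending inventory: 130 @ $21.85 = $2,840.50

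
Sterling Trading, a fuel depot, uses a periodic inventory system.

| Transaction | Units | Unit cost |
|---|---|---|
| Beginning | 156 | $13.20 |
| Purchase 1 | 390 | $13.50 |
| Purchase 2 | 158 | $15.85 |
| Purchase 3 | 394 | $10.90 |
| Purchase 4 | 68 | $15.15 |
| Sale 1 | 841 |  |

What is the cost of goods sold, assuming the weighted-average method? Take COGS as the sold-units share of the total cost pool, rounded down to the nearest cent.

Sale 1, sell 841: 841/1166 × $15,153.30 → $10,929.61
Ending inventory (cost pool remaining) = $4,223.69

COGS = $10,929.61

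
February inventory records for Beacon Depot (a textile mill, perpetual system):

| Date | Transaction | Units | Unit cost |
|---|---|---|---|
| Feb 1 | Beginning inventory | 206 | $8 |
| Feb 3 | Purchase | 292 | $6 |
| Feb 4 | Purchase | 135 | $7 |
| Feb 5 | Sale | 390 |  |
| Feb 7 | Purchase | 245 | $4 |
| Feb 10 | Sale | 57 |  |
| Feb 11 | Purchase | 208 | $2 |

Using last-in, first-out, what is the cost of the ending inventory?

Feb 5, 390 sold [LIFO — newest first]: 135 @ $7 + 255 @ $6 = $2,475
Feb 10, 57 sold [LIFO — newest first]: 57 @ $4 = $228
Total COGS = $2,475 + $228 = $2,703
Ending inventory: 206 @ $8 + 37 @ $6 + 188 @ $4 + 208 @ $2 = $3,038

Ending inventory = $3,038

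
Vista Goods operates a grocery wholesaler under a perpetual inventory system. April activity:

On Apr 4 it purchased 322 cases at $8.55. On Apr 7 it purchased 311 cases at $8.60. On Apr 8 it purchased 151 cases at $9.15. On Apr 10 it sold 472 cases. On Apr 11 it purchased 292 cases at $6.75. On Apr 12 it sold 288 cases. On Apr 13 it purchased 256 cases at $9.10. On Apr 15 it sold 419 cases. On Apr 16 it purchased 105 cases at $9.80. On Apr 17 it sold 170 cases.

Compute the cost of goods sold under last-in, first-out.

COGS = $11,386.55

Apr 10, 472 sold [LIFO — newest first]: 151 @ $9.15 + 311 @ $8.60 + 10 @ $8.55 = $4,141.75
Apr 12, 288 sold [LIFO — newest first]: 288 @ $6.75 = $1,944.00
Apr 15, 419 sold [LIFO — newest first]: 256 @ $9.10 + 4 @ $6.75 + 159 @ $8.55 = $3,716.05
Apr 17, 170 sold [LIFO — newest first]: 105 @ $9.80 + 65 @ $8.55 = $1,584.75
Total COGS = $4,141.75 + $1,944.00 + $3,716.05 + $1,584.75 = $11,386.55
Ending inventory: 88 @ $8.55 = $752.40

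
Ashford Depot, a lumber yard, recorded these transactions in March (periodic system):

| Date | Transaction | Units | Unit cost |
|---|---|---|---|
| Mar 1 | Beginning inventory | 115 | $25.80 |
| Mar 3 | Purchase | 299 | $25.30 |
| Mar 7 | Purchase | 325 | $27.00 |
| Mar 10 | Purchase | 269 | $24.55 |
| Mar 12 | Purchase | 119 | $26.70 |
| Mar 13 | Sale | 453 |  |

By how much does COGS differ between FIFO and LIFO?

FIFO COGS: 115 @ $25.80 + 299 @ $25.30 + 39 @ $27.00 = $11,584.70
LIFO COGS: 119 @ $26.70 + 269 @ $24.55 + 65 @ $27.00 = $11,536.25
Difference = |$11,584.70 − $11,536.25| = $48.45

$48.45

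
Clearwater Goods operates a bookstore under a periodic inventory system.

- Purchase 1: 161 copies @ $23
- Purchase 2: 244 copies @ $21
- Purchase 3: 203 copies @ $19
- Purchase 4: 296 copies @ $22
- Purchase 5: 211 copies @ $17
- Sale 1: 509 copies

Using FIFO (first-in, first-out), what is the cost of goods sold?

Sale 1 (509) [FIFO — oldest first]: 161 @ $23 + 244 @ $21 + 104 @ $19 = $10,803
Ending inventory: 99 @ $19 + 296 @ $22 + 211 @ $17 = $11,980
Check: goods available $22,783 = COGS $10,803 + ending $11,980

COGS = $10,803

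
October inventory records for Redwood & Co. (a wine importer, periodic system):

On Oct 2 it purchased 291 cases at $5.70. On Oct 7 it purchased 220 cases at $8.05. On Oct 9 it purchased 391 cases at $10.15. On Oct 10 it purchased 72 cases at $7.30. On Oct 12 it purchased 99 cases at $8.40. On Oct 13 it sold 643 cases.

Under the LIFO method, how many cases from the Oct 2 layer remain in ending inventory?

Oct 13, 643 sold [LIFO — newest first]: 99 @ $8.40 + 72 @ $7.30 + 391 @ $10.15 + 81 @ $8.05 = $5,977.90
Ending inventory: 291 @ $5.70 + 139 @ $8.05 = $2,777.65
Check: goods available $8,755.55 = COGS $5,977.90 + ending $2,777.65

291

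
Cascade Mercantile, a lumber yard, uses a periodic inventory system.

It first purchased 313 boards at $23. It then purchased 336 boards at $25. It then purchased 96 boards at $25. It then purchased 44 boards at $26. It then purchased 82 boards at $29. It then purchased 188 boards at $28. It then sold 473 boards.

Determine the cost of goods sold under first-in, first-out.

COGS = $11,199

Sale 1 (473) [FIFO — oldest first]: 313 @ $23 + 160 @ $25 = $11,199
Ending inventory: 176 @ $25 + 96 @ $25 + 44 @ $26 + 82 @ $29 + 188 @ $28 = $15,586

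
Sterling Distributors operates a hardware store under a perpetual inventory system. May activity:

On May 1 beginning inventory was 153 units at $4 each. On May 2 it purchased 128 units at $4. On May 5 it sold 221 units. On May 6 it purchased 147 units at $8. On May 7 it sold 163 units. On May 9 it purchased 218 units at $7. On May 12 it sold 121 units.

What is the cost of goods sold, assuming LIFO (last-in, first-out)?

May 5, 221 sold [LIFO — newest first]: 128 @ $4 + 93 @ $4 = $884
May 7, 163 sold [LIFO — newest first]: 147 @ $8 + 16 @ $4 = $1,240
May 12, 121 sold [LIFO — newest first]: 121 @ $7 = $847
Total COGS = $884 + $1,240 + $847 = $2,971
Ending inventory: 44 @ $4 + 97 @ $7 = $855
Check: goods available $3,826 = COGS $2,971 + ending $855

COGS = $2,971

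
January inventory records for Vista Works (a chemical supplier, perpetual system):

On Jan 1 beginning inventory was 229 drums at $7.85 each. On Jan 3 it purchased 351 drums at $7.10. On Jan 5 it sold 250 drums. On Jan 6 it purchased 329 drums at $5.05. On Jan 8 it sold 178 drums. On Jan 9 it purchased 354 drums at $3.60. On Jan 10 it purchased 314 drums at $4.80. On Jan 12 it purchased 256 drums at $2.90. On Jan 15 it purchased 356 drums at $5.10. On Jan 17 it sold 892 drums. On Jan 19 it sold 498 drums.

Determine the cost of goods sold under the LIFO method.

COGS = $8,569.00

Jan 5, 250 sold [LIFO — newest first]: 250 @ $7.10 = $1,775.00
Jan 8, 178 sold [LIFO — newest first]: 178 @ $5.05 = $898.90
Jan 17, 892 sold [LIFO — newest first]: 356 @ $5.10 + 256 @ $2.90 + 280 @ $4.80 = $3,902.00
Jan 19, 498 sold [LIFO — newest first]: 34 @ $4.80 + 354 @ $3.60 + 110 @ $5.05 = $1,993.10
Total COGS = $1,775.00 + $898.90 + $3,902.00 + $1,993.10 = $8,569.00
Ending inventory: 229 @ $7.85 + 101 @ $7.10 + 41 @ $5.05 = $2,721.80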